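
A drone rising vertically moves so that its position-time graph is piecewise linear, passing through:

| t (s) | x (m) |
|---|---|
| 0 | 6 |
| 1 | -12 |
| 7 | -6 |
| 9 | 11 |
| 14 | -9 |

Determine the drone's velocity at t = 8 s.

8.5 m/s

Velocity is the slope of the x-t graph on 7–9 s: (11 − -6)/(9 − 7) = 8.5 m/s.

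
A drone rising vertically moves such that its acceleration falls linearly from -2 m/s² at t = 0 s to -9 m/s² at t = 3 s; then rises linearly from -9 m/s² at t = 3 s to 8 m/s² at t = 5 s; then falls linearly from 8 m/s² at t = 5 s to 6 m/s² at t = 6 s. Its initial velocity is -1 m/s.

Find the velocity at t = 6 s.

Δv equals the area under the a-t graph; then v = v₀ + Δv.
0–3 s: ½(-2 + -9)(3) = -16.5 m/s
3–5 s: ½(-9 + 8)(2) = -1 m/s
5–6 s: ½(8 + 6)(1) = 7 m/s
Δv = -10.5 m/s, so v(6) = -1 + (-10.5) = -11.5 m/s.

-11.5 m/s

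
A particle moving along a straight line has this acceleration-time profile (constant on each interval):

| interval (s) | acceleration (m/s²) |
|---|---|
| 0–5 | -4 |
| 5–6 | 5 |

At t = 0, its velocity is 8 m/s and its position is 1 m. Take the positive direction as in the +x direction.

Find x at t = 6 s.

-18.5 m

On each constant-a segment, Δv = aΔt and Δx = v₀Δt + ½aΔt²; chain segment to segment.
0–5 s: v starts 8 m/s; Δx = 8·5 + ½·-4·5² = -10 m; v ends -12 m/s.
5–6 s: v starts -12 m/s; Δx = -12·1 + ½·5·1² = -9.5 m; v ends -7 m/s.
x(6) = 1 + Σ Δx = -18.5 m.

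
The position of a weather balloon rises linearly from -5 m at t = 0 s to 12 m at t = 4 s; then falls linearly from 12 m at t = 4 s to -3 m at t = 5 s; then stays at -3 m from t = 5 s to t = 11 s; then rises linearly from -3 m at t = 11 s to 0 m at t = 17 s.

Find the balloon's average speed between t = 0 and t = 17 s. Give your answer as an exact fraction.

Average speed = (total path length)/(elapsed time); on a piecewise-linear x-t graph the path length is Σ|Δx|.
0–4 s: |Δx| = |12 − -5| = 17 m
4–5 s: |Δx| = |-3 − 12| = 15 m
5–11 s: |Δx| = |-3 − -3| = 0 m
11–17 s: |Δx| = |0 − -3| = 3 m
Total path = 35 m; average speed = 35/17 = 35/17 m/s.

35/17 m/s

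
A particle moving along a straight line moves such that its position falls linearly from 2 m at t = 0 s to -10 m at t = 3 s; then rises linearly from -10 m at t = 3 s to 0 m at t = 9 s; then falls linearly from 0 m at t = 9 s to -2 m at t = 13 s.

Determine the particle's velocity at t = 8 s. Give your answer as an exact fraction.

5/3 m/s

Velocity is the slope of the x-t graph on 3–9 s: (0 − -10)/(9 − 3) = 5/3 m/s.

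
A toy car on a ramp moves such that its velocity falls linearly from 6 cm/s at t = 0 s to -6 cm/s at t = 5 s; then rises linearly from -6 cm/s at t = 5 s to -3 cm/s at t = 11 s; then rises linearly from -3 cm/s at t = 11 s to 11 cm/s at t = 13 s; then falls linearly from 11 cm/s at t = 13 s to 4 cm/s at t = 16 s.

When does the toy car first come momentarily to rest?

v changes sign on 0–5 s (from 6 to -6); the graph is linear there, so v = 0 at t = 0 + (-6)·(5 − 0)/(-6 − 6) = 2.5 s.

t = 2.5 s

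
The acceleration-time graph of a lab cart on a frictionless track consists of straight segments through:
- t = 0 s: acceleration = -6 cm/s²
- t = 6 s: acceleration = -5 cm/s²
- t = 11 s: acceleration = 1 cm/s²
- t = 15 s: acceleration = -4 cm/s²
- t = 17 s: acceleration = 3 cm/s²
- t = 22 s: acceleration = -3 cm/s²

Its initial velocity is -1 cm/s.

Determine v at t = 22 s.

-51 cm/s

Δv equals the area under the a-t graph; then v = v₀ + Δv.
0–6 s: ½(-6 + -5)(6) = -33 cm/s
6–11 s: ½(-5 + 1)(5) = -10 cm/s
11–15 s: ½(1 + -4)(4) = -6 cm/s
15–17 s: ½(-4 + 3)(2) = -1 cm/s
17–22 s: ½(3 + -3)(5) = 0 cm/s
Δv = -50 cm/s, so v(22) = -1 + (-50) = -51 cm/s.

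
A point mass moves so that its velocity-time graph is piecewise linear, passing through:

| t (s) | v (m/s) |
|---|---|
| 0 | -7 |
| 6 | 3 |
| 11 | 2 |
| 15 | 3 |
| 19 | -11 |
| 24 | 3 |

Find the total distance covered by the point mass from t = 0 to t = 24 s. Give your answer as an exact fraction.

Distance (not displacement) is the total path length: add the absolute areas under v-t.
0–6 s: v = 0 at t = 4.2 s; triangle areas 14.7 + 2.7 = 17.4 m
6–11 s: |½(3 + 2)(5)| = 12.5 m
11–15 s: |½(2 + 3)(4)| = 10 m
15–19 s: v = 0 at t = 111/7 s; triangle areas 9/7 + 121/7 = 130/7 m
19–24 s: v = 0 at t = 321/14 s; triangle areas 605/28 + 45/28 = 325/14 m
Total distance = 2859/35 m

2859/35 m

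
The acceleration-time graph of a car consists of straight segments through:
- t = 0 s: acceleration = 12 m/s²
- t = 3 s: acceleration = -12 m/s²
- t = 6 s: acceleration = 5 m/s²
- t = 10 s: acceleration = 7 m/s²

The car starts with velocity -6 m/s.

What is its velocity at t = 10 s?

7.5 m/s

Δv equals the area under the a-t graph; then v = v₀ + Δv.
0–3 s: ½(12 + -12)(3) = 0 m/s
3–6 s: ½(-12 + 5)(3) = -10.5 m/s
6–10 s: ½(5 + 7)(4) = 24 m/s
Δv = 13.5 m/s, so v(10) = -6 + (13.5) = 7.5 m/s.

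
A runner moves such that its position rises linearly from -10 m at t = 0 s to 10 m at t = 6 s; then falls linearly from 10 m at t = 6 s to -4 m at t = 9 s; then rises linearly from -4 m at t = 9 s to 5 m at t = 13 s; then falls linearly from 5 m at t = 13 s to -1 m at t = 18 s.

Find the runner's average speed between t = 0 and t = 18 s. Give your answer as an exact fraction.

49/18 m/s

Average speed = (total path length)/(elapsed time); on a piecewise-linear x-t graph the path length is Σ|Δx|.
0–6 s: |Δx| = |10 − -10| = 20 m
6–9 s: |Δx| = |-4 − 10| = 14 m
9–13 s: |Δx| = |5 − -4| = 9 m
13–18 s: |Δx| = |-1 − 5| = 6 m
Total path = 49 m; average speed = 49/18 = 49/18 m/s.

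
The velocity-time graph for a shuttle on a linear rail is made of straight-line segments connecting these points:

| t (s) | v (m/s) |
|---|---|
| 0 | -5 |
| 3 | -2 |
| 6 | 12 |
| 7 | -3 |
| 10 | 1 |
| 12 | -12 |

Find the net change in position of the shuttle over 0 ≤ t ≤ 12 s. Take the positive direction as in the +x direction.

Net displacement equals the area under the velocity-time graph (areas below the axis count negative).
0–3 s: ½(-5 + -2)(3) = -10.5 m
3–6 s: ½(-2 + 12)(3) = 15 m
6–7 s: ½(12 + -3)(1) = 4.5 m
7–10 s: ½(-3 + 1)(3) = -3 m
10–12 s: ½(1 + -12)(2) = -11 m
Net displacement = -5 m

-5 m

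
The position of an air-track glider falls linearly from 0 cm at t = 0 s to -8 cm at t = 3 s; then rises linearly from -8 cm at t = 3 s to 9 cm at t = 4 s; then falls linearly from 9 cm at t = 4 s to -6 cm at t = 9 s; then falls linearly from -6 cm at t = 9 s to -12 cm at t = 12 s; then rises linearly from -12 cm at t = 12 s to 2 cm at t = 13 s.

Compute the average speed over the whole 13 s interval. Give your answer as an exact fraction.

Average speed = (total path length)/(elapsed time); on a piecewise-linear x-t graph the path length is Σ|Δx|.
0–3 s: |Δx| = |-8 − 0| = 8 cm
3–4 s: |Δx| = |9 − -8| = 17 cm
4–9 s: |Δx| = |-6 − 9| = 15 cm
9–12 s: |Δx| = |-12 − -6| = 6 cm
12–13 s: |Δx| = |2 − -12| = 14 cm
Total path = 60 cm; average speed = 60/13 = 60/13 cm/s.

60/13 cm/s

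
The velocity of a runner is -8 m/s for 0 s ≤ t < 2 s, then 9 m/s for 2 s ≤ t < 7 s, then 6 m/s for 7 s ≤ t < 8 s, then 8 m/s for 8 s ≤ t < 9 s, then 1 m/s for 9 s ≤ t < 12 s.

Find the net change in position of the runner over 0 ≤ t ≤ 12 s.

Net displacement equals the area under the velocity-time graph (areas below the axis count negative).
0–2 s: -8 × 2 = -16 m
2–7 s: 9 × 5 = 45 m
7–8 s: 6 × 1 = 6 m
8–9 s: 8 × 1 = 8 m
9–12 s: 1 × 3 = 3 m
Net displacement = 46 m

46 m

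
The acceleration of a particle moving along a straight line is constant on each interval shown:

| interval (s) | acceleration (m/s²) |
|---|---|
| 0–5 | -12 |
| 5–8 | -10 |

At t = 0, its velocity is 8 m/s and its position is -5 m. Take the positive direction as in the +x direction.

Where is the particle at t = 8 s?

-316 m

On each constant-a segment, Δv = aΔt and Δx = v₀Δt + ½aΔt²; chain segment to segment.
0–5 s: v starts 8 m/s; Δx = 8·5 + ½·-12·5² = -110 m; v ends -52 m/s.
5–8 s: v starts -52 m/s; Δx = -52·3 + ½·-10·3² = -201 m; v ends -82 m/s.
x(8) = -5 + Σ Δx = -316 m.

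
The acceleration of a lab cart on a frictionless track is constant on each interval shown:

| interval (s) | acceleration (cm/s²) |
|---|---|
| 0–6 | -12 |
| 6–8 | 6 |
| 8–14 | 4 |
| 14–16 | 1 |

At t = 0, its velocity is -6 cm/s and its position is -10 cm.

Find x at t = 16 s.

On each constant-a segment, Δv = aΔt and Δx = v₀Δt + ½aΔt²; chain segment to segment.
0–6 s: v starts -6 cm/s; Δx = -6·6 + ½·-12·6² = -252 cm; v ends -78 cm/s.
6–8 s: v starts -78 cm/s; Δx = -78·2 + ½·6·2² = -144 cm; v ends -66 cm/s.
8–14 s: v starts -66 cm/s; Δx = -66·6 + ½·4·6² = -324 cm; v ends -42 cm/s.
14–16 s: v starts -42 cm/s; Δx = -42·2 + ½·1·2² = -82 cm; v ends -40 cm/s.
x(16) = -10 + Σ Δx = -812 cm.

-812 cm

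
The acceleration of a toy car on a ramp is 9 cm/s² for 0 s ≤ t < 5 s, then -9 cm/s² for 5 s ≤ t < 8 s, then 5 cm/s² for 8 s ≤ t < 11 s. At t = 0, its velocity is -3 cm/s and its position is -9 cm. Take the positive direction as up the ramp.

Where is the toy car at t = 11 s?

On each constant-a segment, Δv = aΔt and Δx = v₀Δt + ½aΔt²; chain segment to segment.
0–5 s: v starts -3 cm/s; Δx = -3·5 + ½·9·5² = 97.5 cm; v ends 42 cm/s.
5–8 s: v starts 42 cm/s; Δx = 42·3 + ½·-9·3² = 85.5 cm; v ends 15 cm/s.
8–11 s: v starts 15 cm/s; Δx = 15·3 + ½·5·3² = 67.5 cm; v ends 30 cm/s.
x(11) = -9 + Σ Δx = 241.5 cm.

241.5 cm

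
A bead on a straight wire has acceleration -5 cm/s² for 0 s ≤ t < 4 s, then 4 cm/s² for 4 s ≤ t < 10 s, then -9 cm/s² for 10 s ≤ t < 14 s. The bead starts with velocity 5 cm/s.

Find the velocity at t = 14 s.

-27 cm/s

Δv equals the area under the a-t graph; then v = v₀ + Δv.
0–4 s: -5 × 4 = -20 cm/s
4–10 s: 4 × 6 = 24 cm/s
10–14 s: -9 × 4 = -36 cm/s
Δv = -32 cm/s, so v(14) = 5 + (-32) = -27 cm/s.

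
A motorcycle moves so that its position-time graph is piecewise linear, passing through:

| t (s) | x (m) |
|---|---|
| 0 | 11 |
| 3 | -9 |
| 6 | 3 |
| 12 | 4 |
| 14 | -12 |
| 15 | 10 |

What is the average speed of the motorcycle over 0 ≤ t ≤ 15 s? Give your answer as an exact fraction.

71/15 m/s

Average speed = (total path length)/(elapsed time); on a piecewise-linear x-t graph the path length is Σ|Δx|.
0–3 s: |Δx| = |-9 − 11| = 20 m
3–6 s: |Δx| = |3 − -9| = 12 m
6–12 s: |Δx| = |4 − 3| = 1 m
12–14 s: |Δx| = |-12 − 4| = 16 m
14–15 s: |Δx| = |10 − -12| = 22 m
Total path = 71 m; average speed = 71/15 = 71/15 m/s.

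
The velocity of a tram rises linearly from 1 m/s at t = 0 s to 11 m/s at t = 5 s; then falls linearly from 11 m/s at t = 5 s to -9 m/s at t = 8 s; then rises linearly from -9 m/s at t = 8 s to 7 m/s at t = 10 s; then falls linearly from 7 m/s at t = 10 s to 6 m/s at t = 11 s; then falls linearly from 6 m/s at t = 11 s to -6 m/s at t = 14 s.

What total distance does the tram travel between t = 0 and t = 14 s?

Distance (not displacement) is the total path length: add the absolute areas under v-t.
0–5 s: |½(1 + 11)(5)| = 30 m
5–8 s: v = 0 at t = 6.65 s; triangle areas 9.075 + 6.075 = 15.15 m
8–10 s: v = 0 at t = 9.125 s; triangle areas 5.0625 + 3.0625 = 8.125 m
10–11 s: |½(7 + 6)(1)| = 6.5 m
11–14 s: v = 0 at t = 12.5 s; triangle areas 4.5 + 4.5 = 9 m
Total distance = 68.775 m

68.775 m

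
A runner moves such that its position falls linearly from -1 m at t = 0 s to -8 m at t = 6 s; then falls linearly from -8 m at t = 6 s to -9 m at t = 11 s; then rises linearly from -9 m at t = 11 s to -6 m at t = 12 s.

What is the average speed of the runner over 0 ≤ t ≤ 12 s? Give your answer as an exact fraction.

Average speed = (total path length)/(elapsed time); on a piecewise-linear x-t graph the path length is Σ|Δx|.
0–6 s: |Δx| = |-8 − -1| = 7 m
6–11 s: |Δx| = |-9 − -8| = 1 m
11–12 s: |Δx| = |-6 − -9| = 3 m
Total path = 11 m; average speed = 11/12 = 11/12 m/s.

11/12 m/s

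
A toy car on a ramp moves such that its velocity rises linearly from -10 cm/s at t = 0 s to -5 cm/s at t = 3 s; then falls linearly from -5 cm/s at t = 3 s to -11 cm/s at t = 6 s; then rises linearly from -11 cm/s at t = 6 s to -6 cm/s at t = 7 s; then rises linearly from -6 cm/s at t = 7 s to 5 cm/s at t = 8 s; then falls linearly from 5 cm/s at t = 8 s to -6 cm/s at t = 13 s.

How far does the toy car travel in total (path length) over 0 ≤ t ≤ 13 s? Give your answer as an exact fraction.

Total distance travelled is ∫|v| dt — sum the magnitudes of each area piece.
0–3 s: |½(-10 + -5)(3)| = 22.5 cm
3–6 s: |½(-5 + -11)(3)| = 24 cm
6–7 s: |½(-11 + -6)(1)| = 8.5 cm
7–8 s: v = 0 at t = 83/11 s; triangle areas 18/11 + 25/22 = 61/22 cm
8–13 s: v = 0 at t = 113/11 s; triangle areas 125/22 + 90/11 = 305/22 cm
Total distance = 788/11 cm

788/11 cm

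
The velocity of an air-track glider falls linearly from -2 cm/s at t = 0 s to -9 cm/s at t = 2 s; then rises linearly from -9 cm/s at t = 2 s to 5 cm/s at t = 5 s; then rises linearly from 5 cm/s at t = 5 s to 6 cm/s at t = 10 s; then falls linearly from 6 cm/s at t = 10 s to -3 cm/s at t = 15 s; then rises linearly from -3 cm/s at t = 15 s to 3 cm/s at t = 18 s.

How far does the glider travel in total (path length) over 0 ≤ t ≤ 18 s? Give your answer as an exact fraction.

468/7 cm

Distance (not displacement) is the total path length: add the absolute areas under v-t.
0–2 s: |½(-2 + -9)(2)| = 11 cm
2–5 s: v = 0 at t = 55/14 s; triangle areas 243/28 + 75/28 = 159/14 cm
5–10 s: |½(5 + 6)(5)| = 27.5 cm
10–15 s: v = 0 at t = 40/3 s; triangle areas 10 + 2.5 = 12.5 cm
15–18 s: v = 0 at t = 16.5 s; triangle areas 2.25 + 2.25 = 4.5 cm
Total distance = 468/7 cm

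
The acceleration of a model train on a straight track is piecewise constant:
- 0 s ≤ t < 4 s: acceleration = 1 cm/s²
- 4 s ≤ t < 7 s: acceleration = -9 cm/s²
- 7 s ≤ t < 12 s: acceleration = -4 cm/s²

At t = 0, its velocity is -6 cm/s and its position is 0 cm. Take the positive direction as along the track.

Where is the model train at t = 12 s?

On each constant-a segment, Δv = aΔt and Δx = v₀Δt + ½aΔt²; chain segment to segment.
0–4 s: v starts -6 cm/s; Δx = -6·4 + ½·1·4² = -16 cm; v ends -2 cm/s.
4–7 s: v starts -2 cm/s; Δx = -2·3 + ½·-9·3² = -46.5 cm; v ends -29 cm/s.
7–12 s: v starts -29 cm/s; Δx = -29·5 + ½·-4·5² = -195 cm; v ends -49 cm/s.
x(12) = 0 + Σ Δx = -257.5 cm.

-257.5 cm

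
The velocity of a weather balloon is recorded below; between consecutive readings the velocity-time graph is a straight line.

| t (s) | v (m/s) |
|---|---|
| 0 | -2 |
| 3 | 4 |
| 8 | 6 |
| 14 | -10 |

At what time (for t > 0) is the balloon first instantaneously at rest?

v changes sign on 0–3 s (from -2 to 4); the graph is linear there, so v = 0 at t = 0 + (2)·(3 − 0)/(4 − -2) = 1 s.

t = 1 s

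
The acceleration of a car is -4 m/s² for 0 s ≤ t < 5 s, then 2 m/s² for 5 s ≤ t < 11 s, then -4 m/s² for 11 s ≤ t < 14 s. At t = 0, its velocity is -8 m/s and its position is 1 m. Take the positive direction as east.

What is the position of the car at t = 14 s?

-287 m

On each constant-a segment, Δv = aΔt and Δx = v₀Δt + ½aΔt²; chain segment to segment.
0–5 s: v starts -8 m/s; Δx = -8·5 + ½·-4·5² = -90 m; v ends -28 m/s.
5–11 s: v starts -28 m/s; Δx = -28·6 + ½·2·6² = -132 m; v ends -16 m/s.
11–14 s: v starts -16 m/s; Δx = -16·3 + ½·-4·3² = -66 m; v ends -28 m/s.
x(14) = 1 + Σ Δx = -287 m.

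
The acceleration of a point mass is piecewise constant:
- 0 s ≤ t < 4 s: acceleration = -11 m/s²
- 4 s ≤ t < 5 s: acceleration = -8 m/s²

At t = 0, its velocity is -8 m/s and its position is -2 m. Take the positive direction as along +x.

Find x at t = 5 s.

On each constant-a segment, Δv = aΔt and Δx = v₀Δt + ½aΔt²; chain segment to segment.
0–4 s: v starts -8 m/s; Δx = -8·4 + ½·-11·4² = -120 m; v ends -52 m/s.
4–5 s: v starts -52 m/s; Δx = -52·1 + ½·-8·1² = -56 m; v ends -60 m/s.
x(5) = -2 + Σ Δx = -178 m.

-178 m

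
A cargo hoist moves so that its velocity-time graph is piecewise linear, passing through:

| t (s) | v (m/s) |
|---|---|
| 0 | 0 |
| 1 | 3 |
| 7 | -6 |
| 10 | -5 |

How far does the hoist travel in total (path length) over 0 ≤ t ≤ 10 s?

33 m

Distance (not displacement) is the total path length: add the absolute areas under v-t.
0–1 s: |½(0 + 3)(1)| = 1.5 m
1–7 s: v = 0 at t = 3 s; triangle areas 3 + 12 = 15 m
7–10 s: |½(-6 + -5)(3)| = 16.5 m
Total distance = 33 m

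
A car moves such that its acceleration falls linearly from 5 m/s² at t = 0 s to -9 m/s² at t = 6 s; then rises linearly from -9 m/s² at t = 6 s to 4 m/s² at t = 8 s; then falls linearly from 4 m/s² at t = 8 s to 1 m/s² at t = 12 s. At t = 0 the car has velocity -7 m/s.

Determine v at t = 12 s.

-14 m/s

Δv equals the area under the a-t graph; then v = v₀ + Δv.
0–6 s: ½(5 + -9)(6) = -12 m/s
6–8 s: ½(-9 + 4)(2) = -5 m/s
8–12 s: ½(4 + 1)(4) = 10 m/s
Δv = -7 m/s, so v(12) = -7 + (-7) = -14 m/s.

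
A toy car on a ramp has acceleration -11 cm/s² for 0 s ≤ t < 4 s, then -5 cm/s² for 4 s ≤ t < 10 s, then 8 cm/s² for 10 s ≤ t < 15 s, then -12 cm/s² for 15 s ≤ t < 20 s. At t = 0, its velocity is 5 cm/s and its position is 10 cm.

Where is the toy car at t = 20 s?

On each constant-a segment, Δv = aΔt and Δx = v₀Δt + ½aΔt²; chain segment to segment.
0–4 s: v starts 5 cm/s; Δx = 5·4 + ½·-11·4² = -68 cm; v ends -39 cm/s.
4–10 s: v starts -39 cm/s; Δx = -39·6 + ½·-5·6² = -324 cm; v ends -69 cm/s.
10–15 s: v starts -69 cm/s; Δx = -69·5 + ½·8·5² = -245 cm; v ends -29 cm/s.
15–20 s: v starts -29 cm/s; Δx = -29·5 + ½·-12·5² = -295 cm; v ends -89 cm/s.
x(20) = 10 + Σ Δx = -922 cm.

-922 cm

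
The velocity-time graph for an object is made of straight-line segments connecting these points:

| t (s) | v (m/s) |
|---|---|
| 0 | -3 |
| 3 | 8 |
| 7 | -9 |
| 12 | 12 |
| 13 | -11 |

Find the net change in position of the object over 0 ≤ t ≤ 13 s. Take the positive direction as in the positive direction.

13.5 m

Displacement is the signed area under the v-t curve.
0–3 s: ½(-3 + 8)(3) = 7.5 m
3–7 s: ½(8 + -9)(4) = -2 m
7–12 s: ½(-9 + 12)(5) = 7.5 m
12–13 s: ½(12 + -11)(1) = 0.5 m
Net displacement = 13.5 m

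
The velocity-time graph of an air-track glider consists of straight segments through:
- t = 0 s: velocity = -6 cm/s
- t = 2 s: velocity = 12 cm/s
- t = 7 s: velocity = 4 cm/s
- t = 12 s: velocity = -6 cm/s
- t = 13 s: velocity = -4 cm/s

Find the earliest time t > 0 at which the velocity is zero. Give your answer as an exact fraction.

v changes sign on 0–2 s (from -6 to 12); the graph is linear there, so v = 0 at t = 0 + (6)·(2 − 0)/(12 − -6) = 2/3 s.

t = 2/3 s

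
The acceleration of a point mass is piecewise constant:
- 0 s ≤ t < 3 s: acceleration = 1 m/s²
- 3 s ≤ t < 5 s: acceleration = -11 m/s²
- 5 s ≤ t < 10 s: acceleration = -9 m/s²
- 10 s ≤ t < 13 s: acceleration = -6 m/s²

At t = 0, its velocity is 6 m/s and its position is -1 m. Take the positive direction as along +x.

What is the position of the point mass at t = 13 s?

On each constant-a segment, Δv = aΔt and Δx = v₀Δt + ½aΔt²; chain segment to segment.
0–3 s: v starts 6 m/s; Δx = 6·3 + ½·1·3² = 22.5 m; v ends 9 m/s.
3–5 s: v starts 9 m/s; Δx = 9·2 + ½·-11·2² = -4 m; v ends -13 m/s.
5–10 s: v starts -13 m/s; Δx = -13·5 + ½·-9·5² = -177.5 m; v ends -58 m/s.
10–13 s: v starts -58 m/s; Δx = -58·3 + ½·-6·3² = -201 m; v ends -76 m/s.
x(13) = -1 + Σ Δx = -361 m.

-361 m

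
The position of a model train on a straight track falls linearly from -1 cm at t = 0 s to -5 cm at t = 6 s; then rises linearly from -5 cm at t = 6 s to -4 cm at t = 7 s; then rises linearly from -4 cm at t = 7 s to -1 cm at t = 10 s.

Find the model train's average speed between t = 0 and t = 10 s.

0.8 cm/s

Average speed = (total path length)/(elapsed time); on a piecewise-linear x-t graph the path length is Σ|Δx|.
0–6 s: |Δx| = |-5 − -1| = 4 cm
6–7 s: |Δx| = |-4 − -5| = 1 cm
7–10 s: |Δx| = |-1 − -4| = 3 cm
Total path = 8 cm; average speed = 8/10 = 0.8 cm/s.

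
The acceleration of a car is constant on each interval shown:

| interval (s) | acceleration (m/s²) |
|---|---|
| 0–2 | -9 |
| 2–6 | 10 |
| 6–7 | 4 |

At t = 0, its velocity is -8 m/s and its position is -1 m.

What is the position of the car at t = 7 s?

-43 m

On each constant-a segment, Δv = aΔt and Δx = v₀Δt + ½aΔt²; chain segment to segment.
0–2 s: v starts -8 m/s; Δx = -8·2 + ½·-9·2² = -34 m; v ends -26 m/s.
2–6 s: v starts -26 m/s; Δx = -26·4 + ½·10·4² = -24 m; v ends 14 m/s.
6–7 s: v starts 14 m/s; Δx = 14·1 + ½·4·1² = 16 m; v ends 18 m/s.
x(7) = -1 + Σ Δx = -43 m.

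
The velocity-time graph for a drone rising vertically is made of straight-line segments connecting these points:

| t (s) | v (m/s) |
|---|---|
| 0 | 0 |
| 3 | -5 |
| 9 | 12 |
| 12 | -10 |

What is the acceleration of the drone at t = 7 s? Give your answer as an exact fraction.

Acceleration is the slope of the v-t graph on 3–9 s: (12 − -5)/(9 − 3) = 17/6 m/s².

17/6 m/s²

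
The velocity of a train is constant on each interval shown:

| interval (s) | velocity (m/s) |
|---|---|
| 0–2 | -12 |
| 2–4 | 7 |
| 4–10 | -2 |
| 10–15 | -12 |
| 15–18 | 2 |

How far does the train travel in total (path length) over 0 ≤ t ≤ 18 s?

Total distance travelled is ∫|v| dt — sum the magnitudes of each area piece.
0–2 s: |-12| × 2 = 24 m
2–4 s: |7| × 2 = 14 m
4–10 s: |-2| × 6 = 12 m
10–15 s: |-12| × 5 = 60 m
15–18 s: |2| × 3 = 6 m
Total distance = 116 m

116 m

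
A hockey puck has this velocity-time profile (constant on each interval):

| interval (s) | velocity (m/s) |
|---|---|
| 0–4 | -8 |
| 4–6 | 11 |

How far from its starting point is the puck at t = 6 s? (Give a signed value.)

Net displacement equals the area under the velocity-time graph (areas below the axis count negative).
0–4 s: -8 × 4 = -32 m
4–6 s: 11 × 2 = 22 m
Net displacement = -10 m

-10 m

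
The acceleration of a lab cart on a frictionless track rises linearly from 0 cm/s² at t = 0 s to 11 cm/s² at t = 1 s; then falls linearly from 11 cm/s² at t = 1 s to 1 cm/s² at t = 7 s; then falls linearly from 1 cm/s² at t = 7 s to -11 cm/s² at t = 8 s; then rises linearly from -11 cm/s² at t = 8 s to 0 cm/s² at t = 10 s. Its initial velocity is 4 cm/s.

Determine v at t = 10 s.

Δv equals the area under the a-t graph; then v = v₀ + Δv.
0–1 s: ½(0 + 11)(1) = 5.5 cm/s
1–7 s: ½(11 + 1)(6) = 36 cm/s
7–8 s: ½(1 + -11)(1) = -5 cm/s
8–10 s: ½(-11 + 0)(2) = -11 cm/s
Δv = 25.5 cm/s, so v(10) = 4 + (25.5) = 29.5 cm/s.

29.5 cm/s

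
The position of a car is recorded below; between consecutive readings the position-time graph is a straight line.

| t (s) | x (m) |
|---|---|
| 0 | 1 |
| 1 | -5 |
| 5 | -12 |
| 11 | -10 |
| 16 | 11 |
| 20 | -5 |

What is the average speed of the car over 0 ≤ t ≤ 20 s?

Average speed = (total path length)/(elapsed time); on a piecewise-linear x-t graph the path length is Σ|Δx|.
0–1 s: |Δx| = |-5 − 1| = 6 m
1–5 s: |Δx| = |-12 − -5| = 7 m
5–11 s: |Δx| = |-10 − -12| = 2 m
11–16 s: |Δx| = |11 − -10| = 21 m
16–20 s: |Δx| = |-5 − 11| = 16 m
Total path = 52 m; average speed = 52/20 = 2.6 m/s.

2.6 m/s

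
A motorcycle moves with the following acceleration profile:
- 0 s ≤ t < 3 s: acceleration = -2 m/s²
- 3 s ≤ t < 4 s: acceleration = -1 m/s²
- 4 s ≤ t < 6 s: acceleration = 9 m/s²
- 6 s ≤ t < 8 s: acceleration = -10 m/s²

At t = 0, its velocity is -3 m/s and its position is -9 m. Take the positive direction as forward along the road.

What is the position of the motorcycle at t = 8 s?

On each constant-a segment, Δv = aΔt and Δx = v₀Δt + ½aΔt²; chain segment to segment.
0–3 s: v starts -3 m/s; Δx = -3·3 + ½·-2·3² = -18 m; v ends -9 m/s.
3–4 s: v starts -9 m/s; Δx = -9·1 + ½·-1·1² = -9.5 m; v ends -10 m/s.
4–6 s: v starts -10 m/s; Δx = -10·2 + ½·9·2² = -2 m; v ends 8 m/s.
6–8 s: v starts 8 m/s; Δx = 8·2 + ½·-10·2² = -4 m; v ends -12 m/s.
x(8) = -9 + Σ Δx = -42.5 m.

-42.5 m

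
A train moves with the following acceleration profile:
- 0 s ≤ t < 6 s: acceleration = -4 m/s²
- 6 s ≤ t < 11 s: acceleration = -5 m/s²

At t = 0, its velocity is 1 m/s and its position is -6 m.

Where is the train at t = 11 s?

-249.5 m

On each constant-a segment, Δv = aΔt and Δx = v₀Δt + ½aΔt²; chain segment to segment.
0–6 s: v starts 1 m/s; Δx = 1·6 + ½·-4·6² = -66 m; v ends -23 m/s.
6–11 s: v starts -23 m/s; Δx = -23·5 + ½·-5·5² = -177.5 m; v ends -48 m/s.
x(11) = -6 + Σ Δx = -249.5 m.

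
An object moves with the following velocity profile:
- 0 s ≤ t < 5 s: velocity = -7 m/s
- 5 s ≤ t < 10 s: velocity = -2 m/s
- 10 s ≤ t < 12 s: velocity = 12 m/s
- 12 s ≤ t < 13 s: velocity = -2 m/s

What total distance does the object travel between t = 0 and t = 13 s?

71 m

Distance (not displacement) is the total path length: add the absolute areas under v-t.
0–5 s: |-7| × 5 = 35 m
5–10 s: |-2| × 5 = 10 m
10–12 s: |12| × 2 = 24 m
12–13 s: |-2| × 1 = 2 m
Total distance = 71 m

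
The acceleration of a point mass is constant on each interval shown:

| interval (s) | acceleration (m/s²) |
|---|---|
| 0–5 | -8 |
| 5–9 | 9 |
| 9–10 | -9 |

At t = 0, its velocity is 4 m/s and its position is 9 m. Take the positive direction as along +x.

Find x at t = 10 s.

On each constant-a segment, Δv = aΔt and Δx = v₀Δt + ½aΔt²; chain segment to segment.
0–5 s: v starts 4 m/s; Δx = 4·5 + ½·-8·5² = -80 m; v ends -36 m/s.
5–9 s: v starts -36 m/s; Δx = -36·4 + ½·9·4² = -72 m; v ends 0 m/s.
9–10 s: v starts 0 m/s; Δx = 0·1 + ½·-9·1² = -4.5 m; v ends -9 m/s.
x(10) = 9 + Σ Δx = -147.5 m.

-147.5 m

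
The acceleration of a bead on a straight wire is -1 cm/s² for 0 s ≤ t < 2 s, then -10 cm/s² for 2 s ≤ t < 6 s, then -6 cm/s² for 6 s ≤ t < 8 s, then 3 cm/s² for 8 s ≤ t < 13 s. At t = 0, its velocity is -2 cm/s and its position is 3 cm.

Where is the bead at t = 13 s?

On each constant-a segment, Δv = aΔt and Δx = v₀Δt + ½aΔt²; chain segment to segment.
0–2 s: v starts -2 cm/s; Δx = -2·2 + ½·-1·2² = -6 cm; v ends -4 cm/s.
2–6 s: v starts -4 cm/s; Δx = -4·4 + ½·-10·4² = -96 cm; v ends -44 cm/s.
6–8 s: v starts -44 cm/s; Δx = -44·2 + ½·-6·2² = -100 cm; v ends -56 cm/s.
8–13 s: v starts -56 cm/s; Δx = -56·5 + ½·3·5² = -242.5 cm; v ends -41 cm/s.
x(13) = 3 + Σ Δx = -441.5 cm.

-441.5 cm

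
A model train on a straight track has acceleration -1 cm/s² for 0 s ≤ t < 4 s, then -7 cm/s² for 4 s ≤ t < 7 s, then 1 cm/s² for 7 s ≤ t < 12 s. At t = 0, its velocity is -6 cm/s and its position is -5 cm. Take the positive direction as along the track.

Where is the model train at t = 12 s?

On each constant-a segment, Δv = aΔt and Δx = v₀Δt + ½aΔt²; chain segment to segment.
0–4 s: v starts -6 cm/s; Δx = -6·4 + ½·-1·4² = -32 cm; v ends -10 cm/s.
4–7 s: v starts -10 cm/s; Δx = -10·3 + ½·-7·3² = -61.5 cm; v ends -31 cm/s.
7–12 s: v starts -31 cm/s; Δx = -31·5 + ½·1·5² = -142.5 cm; v ends -26 cm/s.
x(12) = -5 + Σ Δx = -241 cm.

-241 cm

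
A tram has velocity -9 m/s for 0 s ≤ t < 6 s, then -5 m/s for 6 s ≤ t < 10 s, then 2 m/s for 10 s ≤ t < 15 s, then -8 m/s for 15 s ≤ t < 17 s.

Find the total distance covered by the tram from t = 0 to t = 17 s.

Total distance travelled is ∫|v| dt — sum the magnitudes of each area piece.
0–6 s: |-9| × 6 = 54 m
6–10 s: |-5| × 4 = 20 m
10–15 s: |2| × 5 = 10 m
15–17 s: |-8| × 2 = 16 m
Total distance = 100 m

100 m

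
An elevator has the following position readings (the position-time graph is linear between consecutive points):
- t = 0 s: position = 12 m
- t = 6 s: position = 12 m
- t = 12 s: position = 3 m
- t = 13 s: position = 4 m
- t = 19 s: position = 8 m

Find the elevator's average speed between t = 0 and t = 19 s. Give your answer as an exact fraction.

Average speed = (total path length)/(elapsed time); on a piecewise-linear x-t graph the path length is Σ|Δx|.
0–6 s: |Δx| = |12 − 12| = 0 m
6–12 s: |Δx| = |3 − 12| = 9 m
12–13 s: |Δx| = |4 − 3| = 1 m
13–19 s: |Δx| = |8 − 4| = 4 m
Total path = 14 m; average speed = 14/19 = 14/19 m/s.

14/19 m/s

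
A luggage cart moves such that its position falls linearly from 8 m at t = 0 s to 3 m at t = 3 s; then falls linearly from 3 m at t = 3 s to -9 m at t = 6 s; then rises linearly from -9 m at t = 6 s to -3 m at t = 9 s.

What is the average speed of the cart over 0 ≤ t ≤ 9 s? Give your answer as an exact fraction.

Average speed = (total path length)/(elapsed time); on a piecewise-linear x-t graph the path length is Σ|Δx|.
0–3 s: |Δx| = |3 − 8| = 5 m
3–6 s: |Δx| = |-9 − 3| = 12 m
6–9 s: |Δx| = |-3 − -9| = 6 m
Total path = 23 m; average speed = 23/9 = 23/9 m/s.

23/9 m/s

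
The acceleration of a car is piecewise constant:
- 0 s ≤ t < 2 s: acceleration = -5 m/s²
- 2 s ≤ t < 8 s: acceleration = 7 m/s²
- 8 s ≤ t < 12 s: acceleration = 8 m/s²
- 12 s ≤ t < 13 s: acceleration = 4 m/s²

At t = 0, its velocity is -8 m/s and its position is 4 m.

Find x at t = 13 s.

On each constant-a segment, Δv = aΔt and Δx = v₀Δt + ½aΔt²; chain segment to segment.
0–2 s: v starts -8 m/s; Δx = -8·2 + ½·-5·2² = -26 m; v ends -18 m/s.
2–8 s: v starts -18 m/s; Δx = -18·6 + ½·7·6² = 18 m; v ends 24 m/s.
8–12 s: v starts 24 m/s; Δx = 24·4 + ½·8·4² = 160 m; v ends 56 m/s.
12–13 s: v starts 56 m/s; Δx = 56·1 + ½·4·1² = 58 m; v ends 60 m/s.
x(13) = 4 + Σ Δx = 214 m.

214 m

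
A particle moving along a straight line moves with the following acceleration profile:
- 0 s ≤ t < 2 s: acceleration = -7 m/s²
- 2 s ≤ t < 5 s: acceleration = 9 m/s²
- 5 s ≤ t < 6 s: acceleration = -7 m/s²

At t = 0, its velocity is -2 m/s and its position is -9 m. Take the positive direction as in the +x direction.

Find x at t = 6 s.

On each constant-a segment, Δv = aΔt and Δx = v₀Δt + ½aΔt²; chain segment to segment.
0–2 s: v starts -2 m/s; Δx = -2·2 + ½·-7·2² = -18 m; v ends -16 m/s.
2–5 s: v starts -16 m/s; Δx = -16·3 + ½·9·3² = -7.5 m; v ends 11 m/s.
5–6 s: v starts 11 m/s; Δx = 11·1 + ½·-7·1² = 7.5 m; v ends 4 m/s.
x(6) = -9 + Σ Δx = -27 m.

-27 m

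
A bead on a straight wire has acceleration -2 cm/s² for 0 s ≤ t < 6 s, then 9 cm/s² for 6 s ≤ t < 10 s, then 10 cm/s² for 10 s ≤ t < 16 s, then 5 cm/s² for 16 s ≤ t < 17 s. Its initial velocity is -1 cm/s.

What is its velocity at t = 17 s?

88 cm/s

Δv equals the area under the a-t graph; then v = v₀ + Δv.
0–6 s: -2 × 6 = -12 cm/s
6–10 s: 9 × 4 = 36 cm/s
10–16 s: 10 × 6 = 60 cm/s
16–17 s: 5 × 1 = 5 cm/s
Δv = 89 cm/s, so v(17) = -1 + (89) = 88 cm/s.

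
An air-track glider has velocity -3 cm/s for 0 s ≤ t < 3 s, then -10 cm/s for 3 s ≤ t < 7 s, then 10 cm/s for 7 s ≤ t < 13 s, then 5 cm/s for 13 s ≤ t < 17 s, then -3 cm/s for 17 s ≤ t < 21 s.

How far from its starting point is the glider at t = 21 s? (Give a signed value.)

19 cm

Net displacement equals the area under the velocity-time graph (areas below the axis count negative).
0–3 s: -3 × 3 = -9 cm
3–7 s: -10 × 4 = -40 cm
7–13 s: 10 × 6 = 60 cm
13–17 s: 5 × 4 = 20 cm
17–21 s: -3 × 4 = -12 cm
Net displacement = 19 cm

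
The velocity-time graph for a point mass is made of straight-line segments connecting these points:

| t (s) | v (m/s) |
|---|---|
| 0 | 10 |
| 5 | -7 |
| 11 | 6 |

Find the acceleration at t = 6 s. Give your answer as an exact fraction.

13/6 m/s²

Acceleration is the slope of the v-t graph on 5–11 s: (6 − -7)/(11 − 5) = 13/6 m/s².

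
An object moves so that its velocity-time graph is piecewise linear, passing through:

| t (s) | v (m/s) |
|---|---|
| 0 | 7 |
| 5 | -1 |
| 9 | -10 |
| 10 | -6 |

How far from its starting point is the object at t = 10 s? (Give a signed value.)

-15 m

Displacement is the signed area under the v-t curve.
0–5 s: ½(7 + -1)(5) = 15 m
5–9 s: ½(-1 + -10)(4) = -22 m
9–10 s: ½(-10 + -6)(1) = -8 m
Net displacement = -15 m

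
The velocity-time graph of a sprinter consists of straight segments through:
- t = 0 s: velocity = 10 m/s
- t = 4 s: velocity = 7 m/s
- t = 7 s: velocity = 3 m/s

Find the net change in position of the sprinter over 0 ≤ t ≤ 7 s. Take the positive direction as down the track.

49 m

Displacement is the signed area under the v-t curve.
0–4 s: ½(10 + 7)(4) = 34 m
4–7 s: ½(7 + 3)(3) = 15 m
Net displacement = 49 m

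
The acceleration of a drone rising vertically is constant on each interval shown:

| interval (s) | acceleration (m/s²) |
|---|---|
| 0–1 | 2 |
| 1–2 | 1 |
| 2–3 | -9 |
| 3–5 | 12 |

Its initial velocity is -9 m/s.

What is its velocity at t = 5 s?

Δv equals the area under the a-t graph; then v = v₀ + Δv.
0–1 s: 2 × 1 = 2 m/s
1–2 s: 1 × 1 = 1 m/s
2–3 s: -9 × 1 = -9 m/s
3–5 s: 12 × 2 = 24 m/s
Δv = 18 m/s, so v(5) = -9 + (18) = 9 m/s.

9 m/s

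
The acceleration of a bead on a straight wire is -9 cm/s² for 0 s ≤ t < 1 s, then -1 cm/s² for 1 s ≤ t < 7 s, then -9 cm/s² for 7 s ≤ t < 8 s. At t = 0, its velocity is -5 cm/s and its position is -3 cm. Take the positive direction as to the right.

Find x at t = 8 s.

-139 cm

On each constant-a segment, Δv = aΔt and Δx = v₀Δt + ½aΔt²; chain segment to segment.
0–1 s: v starts -5 cm/s; Δx = -5·1 + ½·-9·1² = -9.5 cm; v ends -14 cm/s.
1–7 s: v starts -14 cm/s; Δx = -14·6 + ½·-1·6² = -102 cm; v ends -20 cm/s.
7–8 s: v starts -20 cm/s; Δx = -20·1 + ½·-9·1² = -24.5 cm; v ends -29 cm/s.
x(8) = -3 + Σ Δx = -139 cm.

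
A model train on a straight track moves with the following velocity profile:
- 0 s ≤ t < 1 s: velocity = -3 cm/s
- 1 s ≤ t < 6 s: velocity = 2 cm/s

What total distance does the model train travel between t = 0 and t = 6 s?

Distance (not displacement) is the total path length: add the absolute areas under v-t.
0–1 s: |-3| × 1 = 3 cm
1–6 s: |2| × 5 = 10 cm
Total distance = 13 cm

13 cm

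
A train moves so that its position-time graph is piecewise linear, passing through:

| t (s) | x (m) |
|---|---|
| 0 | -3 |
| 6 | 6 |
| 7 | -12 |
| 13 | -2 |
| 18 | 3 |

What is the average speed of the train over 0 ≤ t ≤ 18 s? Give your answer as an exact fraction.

Average speed = (total path length)/(elapsed time); on a piecewise-linear x-t graph the path length is Σ|Δx|.
0–6 s: |Δx| = |6 − -3| = 9 m
6–7 s: |Δx| = |-12 − 6| = 18 m
7–13 s: |Δx| = |-2 − -12| = 10 m
13–18 s: |Δx| = |3 − -2| = 5 m
Total path = 42 m; average speed = 42/18 = 7/3 m/s.

7/3 m/s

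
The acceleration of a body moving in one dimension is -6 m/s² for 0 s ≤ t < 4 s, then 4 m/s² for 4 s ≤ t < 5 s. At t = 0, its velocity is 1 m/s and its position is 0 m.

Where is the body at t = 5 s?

-65 m

On each constant-a segment, Δv = aΔt and Δx = v₀Δt + ½aΔt²; chain segment to segment.
0–4 s: v starts 1 m/s; Δx = 1·4 + ½·-6·4² = -44 m; v ends -23 m/s.
4–5 s: v starts -23 m/s; Δx = -23·1 + ½·4·1² = -21 m; v ends -19 m/s.
x(5) = 0 + Σ Δx = -65 m.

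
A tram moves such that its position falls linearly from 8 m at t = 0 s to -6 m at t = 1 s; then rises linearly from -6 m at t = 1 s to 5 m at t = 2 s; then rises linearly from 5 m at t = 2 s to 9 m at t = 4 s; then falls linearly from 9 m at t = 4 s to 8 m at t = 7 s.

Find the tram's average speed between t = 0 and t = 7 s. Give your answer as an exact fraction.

30/7 m/s

Average speed = (total path length)/(elapsed time); on a piecewise-linear x-t graph the path length is Σ|Δx|.
0–1 s: |Δx| = |-6 − 8| = 14 m
1–2 s: |Δx| = |5 − -6| = 11 m
2–4 s: |Δx| = |9 − 5| = 4 m
4–7 s: |Δx| = |8 − 9| = 1 m
Total path = 30 m; average speed = 30/7 = 30/7 m/s.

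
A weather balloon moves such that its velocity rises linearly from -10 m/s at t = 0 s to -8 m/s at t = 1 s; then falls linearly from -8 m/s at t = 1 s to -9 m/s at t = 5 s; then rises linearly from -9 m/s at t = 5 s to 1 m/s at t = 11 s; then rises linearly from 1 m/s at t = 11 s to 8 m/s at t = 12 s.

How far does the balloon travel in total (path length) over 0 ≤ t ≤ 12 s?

Total distance travelled is ∫|v| dt — sum the magnitudes of each area piece.
0–1 s: |½(-10 + -8)(1)| = 9 m
1–5 s: |½(-8 + -9)(4)| = 34 m
5–11 s: v = 0 at t = 10.4 s; triangle areas 24.3 + 0.3 = 24.6 m
11–12 s: |½(1 + 8)(1)| = 4.5 m
Total distance = 72.1 m

72.1 m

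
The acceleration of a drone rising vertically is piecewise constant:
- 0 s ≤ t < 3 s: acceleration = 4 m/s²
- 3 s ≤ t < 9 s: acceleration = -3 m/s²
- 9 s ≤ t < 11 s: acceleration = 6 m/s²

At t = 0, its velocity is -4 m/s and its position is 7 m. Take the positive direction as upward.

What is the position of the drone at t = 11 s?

-1 m

On each constant-a segment, Δv = aΔt and Δx = v₀Δt + ½aΔt²; chain segment to segment.
0–3 s: v starts -4 m/s; Δx = -4·3 + ½·4·3² = 6 m; v ends 8 m/s.
3–9 s: v starts 8 m/s; Δx = 8·6 + ½·-3·6² = -6 m; v ends -10 m/s.
9–11 s: v starts -10 m/s; Δx = -10·2 + ½·6·2² = -8 m; v ends 2 m/s.
x(11) = 7 + Σ Δx = -1 m.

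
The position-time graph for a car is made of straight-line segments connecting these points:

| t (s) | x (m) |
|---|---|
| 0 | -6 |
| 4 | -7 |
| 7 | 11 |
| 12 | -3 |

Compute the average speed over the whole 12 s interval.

2.75 m/s

Average speed = (total path length)/(elapsed time); on a piecewise-linear x-t graph the path length is Σ|Δx|.
0–4 s: |Δx| = |-7 − -6| = 1 m
4–7 s: |Δx| = |11 − -7| = 18 m
7–12 s: |Δx| = |-3 − 11| = 14 m
Total path = 33 m; average speed = 33/12 = 2.75 m/s.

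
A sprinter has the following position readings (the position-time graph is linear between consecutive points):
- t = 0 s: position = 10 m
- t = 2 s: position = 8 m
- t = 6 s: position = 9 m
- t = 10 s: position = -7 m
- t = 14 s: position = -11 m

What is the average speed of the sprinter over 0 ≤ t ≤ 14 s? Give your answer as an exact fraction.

23/14 m/s

Average speed = (total path length)/(elapsed time); on a piecewise-linear x-t graph the path length is Σ|Δx|.
0–2 s: |Δx| = |8 − 10| = 2 m
2–6 s: |Δx| = |9 − 8| = 1 m
6–10 s: |Δx| = |-7 − 9| = 16 m
10–14 s: |Δx| = |-11 − -7| = 4 m
Total path = 23 m; average speed = 23/14 = 23/14 m/s.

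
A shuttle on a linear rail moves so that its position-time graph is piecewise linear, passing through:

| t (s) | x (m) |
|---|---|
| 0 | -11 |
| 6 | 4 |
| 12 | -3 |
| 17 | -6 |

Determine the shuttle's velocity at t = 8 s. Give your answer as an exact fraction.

Velocity is the slope of the x-t graph on 6–12 s: (-3 − 4)/(12 − 6) = -7/6 m/s.

-7/6 m/s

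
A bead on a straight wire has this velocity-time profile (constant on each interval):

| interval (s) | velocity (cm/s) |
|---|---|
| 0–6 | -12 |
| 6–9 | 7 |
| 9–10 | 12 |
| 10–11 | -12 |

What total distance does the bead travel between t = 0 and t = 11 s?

Total distance travelled is ∫|v| dt — sum the magnitudes of each area piece.
0–6 s: |-12| × 6 = 72 cm
6–9 s: |7| × 3 = 21 cm
9–10 s: |12| × 1 = 12 cm
10–11 s: |-12| × 1 = 12 cm
Total distance = 117 cm

117 cm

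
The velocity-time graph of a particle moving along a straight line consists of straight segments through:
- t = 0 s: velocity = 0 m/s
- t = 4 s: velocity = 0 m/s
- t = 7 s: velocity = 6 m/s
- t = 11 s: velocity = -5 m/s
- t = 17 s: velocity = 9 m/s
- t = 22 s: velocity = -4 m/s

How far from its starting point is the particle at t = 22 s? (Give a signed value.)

Net displacement equals the area under the velocity-time graph (areas below the axis count negative).
0–4 s: 0 × 4 = 0 m
4–7 s: ½(0 + 6)(3) = 9 m
7–11 s: ½(6 + -5)(4) = 2 m
11–17 s: ½(-5 + 9)(6) = 12 m
17–22 s: ½(9 + -4)(5) = 12.5 m
Net displacement = 35.5 m

35.5 m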